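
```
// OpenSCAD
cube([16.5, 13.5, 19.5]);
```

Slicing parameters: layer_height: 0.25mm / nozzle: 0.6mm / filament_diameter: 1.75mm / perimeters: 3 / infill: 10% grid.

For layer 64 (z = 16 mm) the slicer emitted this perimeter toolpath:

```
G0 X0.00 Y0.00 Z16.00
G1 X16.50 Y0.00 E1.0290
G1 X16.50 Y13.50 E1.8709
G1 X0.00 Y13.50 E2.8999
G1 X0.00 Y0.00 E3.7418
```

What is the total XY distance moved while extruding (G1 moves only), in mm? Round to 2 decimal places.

60.00 mm

Sum the Euclidean lengths of each G1 segment: total = 60.00 mm.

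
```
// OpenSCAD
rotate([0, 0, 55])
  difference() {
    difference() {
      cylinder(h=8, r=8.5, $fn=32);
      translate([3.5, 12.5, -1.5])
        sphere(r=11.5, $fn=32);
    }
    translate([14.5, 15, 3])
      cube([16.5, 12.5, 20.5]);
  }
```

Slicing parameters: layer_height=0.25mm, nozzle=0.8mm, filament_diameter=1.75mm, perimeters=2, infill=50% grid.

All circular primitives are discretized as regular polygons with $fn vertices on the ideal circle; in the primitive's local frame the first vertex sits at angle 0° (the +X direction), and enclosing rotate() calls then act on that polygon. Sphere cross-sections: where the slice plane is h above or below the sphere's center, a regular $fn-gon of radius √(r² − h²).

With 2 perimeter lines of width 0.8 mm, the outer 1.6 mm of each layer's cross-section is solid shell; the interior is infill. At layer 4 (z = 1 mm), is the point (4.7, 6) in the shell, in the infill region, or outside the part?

At z = 1 mm: the cylinder: section is a regular 32-gon, circumradius r=8.5; the sphere at (3.5, 12.5): section is a regular 32-gon, circumradius = √(r²−h²) = √(11.5²−2.5²) = 11.225; Taking the first minus the rest: starting from the r=8.5 cylinder, the r=11.5 sphere at (3.5, 12.5) partially overlaps it — only the 67.32 mm² overlap (of its 393.30 mm²) is removed, clipping the outline — 1 connected region; the cube at (14.5, 15) is not intersected at this z (z outside [3, 23.5]); Taking the first minus the rest: none of the subtracted shapes is present at this height, so the result so far is unchanged — 1 connected region; (whole slice rotated 55° about Z — lengths, areas and connectivity unchanged). Overall, the cross-section is a single solid region. Undo the 55° rotation: the query point maps to (7.611, -0.409) in the un-rotated model frame. The nearest boundary edge runs (8.50, 0.00)→(8.34, -1.66); distance from the point to it = 0.84 mm. The point is inside the cross-section, 0.84 mm from the nearest boundary — within the 1.6 mm shell band (2 × 0.8).

shell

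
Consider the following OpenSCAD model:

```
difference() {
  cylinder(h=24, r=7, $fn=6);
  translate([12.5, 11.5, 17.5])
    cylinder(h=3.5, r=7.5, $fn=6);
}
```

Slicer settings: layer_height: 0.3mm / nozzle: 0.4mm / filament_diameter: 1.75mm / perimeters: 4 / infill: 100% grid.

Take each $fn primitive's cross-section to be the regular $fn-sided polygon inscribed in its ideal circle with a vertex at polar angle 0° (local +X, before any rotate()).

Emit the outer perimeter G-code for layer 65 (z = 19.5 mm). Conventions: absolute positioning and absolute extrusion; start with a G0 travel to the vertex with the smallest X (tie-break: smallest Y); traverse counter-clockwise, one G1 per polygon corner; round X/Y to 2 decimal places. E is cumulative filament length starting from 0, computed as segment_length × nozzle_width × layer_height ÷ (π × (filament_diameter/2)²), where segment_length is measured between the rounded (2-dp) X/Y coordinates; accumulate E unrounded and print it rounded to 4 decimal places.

G0 X-7.00 Y0.00 Z19.50
G1 X-3.50 Y-6.06 E0.3491
G1 X3.50 Y-6.06 E0.6984
G1 X7.00 Y0.00 E1.0475
G1 X3.50 Y6.06 E1.3966
G1 X-3.50 Y6.06 E1.7459
G1 X-7.00 Y0.00 E2.0950

At z = 19.5 mm: the r=7 cylinder gives a regular 6-gon of circumradius 7 (constant along its height); the r=7.5 cylinder at (12.5, 11.5) contributes a regular 6-gon of circumradius 7.5; After the difference (first − rest): starting from the r=7 cylinder, the r=7.5 cylinder at (12.5, 11.5) misses the remaining region (no effect) — 1 connected region. The outline is a single polygon with 6 vertices. Extrusion per mm of travel: 0.4 × 0.3 / (π × 0.875²) = 0.049890. Accumulating E over each segment gives final E = 2.0950.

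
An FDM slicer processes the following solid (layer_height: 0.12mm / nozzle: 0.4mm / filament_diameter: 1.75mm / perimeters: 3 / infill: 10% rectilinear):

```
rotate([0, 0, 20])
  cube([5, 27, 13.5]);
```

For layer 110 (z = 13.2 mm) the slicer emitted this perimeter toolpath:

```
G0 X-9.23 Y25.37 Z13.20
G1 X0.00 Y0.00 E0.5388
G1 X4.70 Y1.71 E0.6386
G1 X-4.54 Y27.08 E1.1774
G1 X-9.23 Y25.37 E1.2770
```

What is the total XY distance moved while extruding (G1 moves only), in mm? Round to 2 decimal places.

Sum the Euclidean lengths of each G1 segment: total = 63.99 mm.

63.99 mm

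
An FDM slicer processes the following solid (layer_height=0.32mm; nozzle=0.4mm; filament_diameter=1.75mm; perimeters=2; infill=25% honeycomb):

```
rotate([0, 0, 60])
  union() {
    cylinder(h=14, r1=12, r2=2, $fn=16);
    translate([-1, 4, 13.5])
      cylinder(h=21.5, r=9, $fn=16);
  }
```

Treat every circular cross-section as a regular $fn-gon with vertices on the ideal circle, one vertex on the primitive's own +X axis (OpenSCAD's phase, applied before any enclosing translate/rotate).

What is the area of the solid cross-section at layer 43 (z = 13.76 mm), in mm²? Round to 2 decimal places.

247.98 mm²

At z = 13.76 mm: the cone: at t=0.983 of its height the radius interpolates to r₁+(r₂−r₁)t = 2.171, giving a regular 16-gon of that circumradius (area = (16/2)·2.171²·sin(360°/16) = 14.44 mm²); the r=9 cylinder at (-1, 4) gives a regular 16-gon of circumradius 9 (constant along its height) (area = (16/2)·9.000²·sin(360°/16) = 247.98 mm²); Combining (union): the cone lies entirely inside the r=9 cylinder at (-1, 4), so the union is just the r=9 cylinder at (-1, 4) — area = 247.98 mm²; (whole slice rotated 60° about Z — lengths, areas and connectivity unchanged). Overall, the cross-section is a single solid region. Net area = 247.98 mm².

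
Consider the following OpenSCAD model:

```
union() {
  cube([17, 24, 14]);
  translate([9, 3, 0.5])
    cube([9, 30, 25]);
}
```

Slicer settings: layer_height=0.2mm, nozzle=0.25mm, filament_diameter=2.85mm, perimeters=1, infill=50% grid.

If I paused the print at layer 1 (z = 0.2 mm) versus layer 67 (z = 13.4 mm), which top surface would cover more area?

layer 67 (z = 13.4 mm)

Layer 1 (z = 0.2): the 17×24 cube contributes its full rectangle (area 408.00 mm²); the cube at (9, 3) is absent (z outside [0.5, 25.5]); Merging all regions: only the 17×24 cube is present, so the union is just that shape — area = 408.00 mm². So its area = 408.00 mm². Layer 67 (z = 13.4): the 17×24 cube contributes its full rectangle (area 408.00 mm²); the 9×30 cube at (9, 3) contributes its full rectangle (area 270.00 mm²); Combining (union): the regions partially overlap — summed areas 678.00 mm² minus the doubly-counted overlap 168.00 mm² gives 510.00 mm² — area = 510.00 mm². So its area = 510.00 mm². Layer 67 is larger (510.00 vs 408.00 mm²).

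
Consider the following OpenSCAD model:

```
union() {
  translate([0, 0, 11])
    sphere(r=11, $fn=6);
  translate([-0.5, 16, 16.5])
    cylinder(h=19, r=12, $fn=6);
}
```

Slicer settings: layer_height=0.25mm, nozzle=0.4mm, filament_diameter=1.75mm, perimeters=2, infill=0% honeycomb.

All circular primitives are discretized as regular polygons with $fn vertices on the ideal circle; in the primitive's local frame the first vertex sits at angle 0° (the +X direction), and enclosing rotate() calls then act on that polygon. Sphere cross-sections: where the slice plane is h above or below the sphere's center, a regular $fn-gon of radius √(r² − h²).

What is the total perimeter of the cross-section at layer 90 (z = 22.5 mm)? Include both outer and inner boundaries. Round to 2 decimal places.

At z = 22.5 mm: the sphere is absent (|z−center|=11.500 > r=11); the r=12 cylinder at (-0.5, 16) contributes a regular 6-gon of circumradius 12 (perimeter = 2·6·12.000·sin(180°/6) = 72.00 mm); Merging all regions: only the r=12 cylinder at (-0.5, 16) is present, so the union is just that shape — boundary = 72.00 mm. Overall, the cross-section is a single solid region. Total boundary length (outer) = 72.00 mm.

72.00 mm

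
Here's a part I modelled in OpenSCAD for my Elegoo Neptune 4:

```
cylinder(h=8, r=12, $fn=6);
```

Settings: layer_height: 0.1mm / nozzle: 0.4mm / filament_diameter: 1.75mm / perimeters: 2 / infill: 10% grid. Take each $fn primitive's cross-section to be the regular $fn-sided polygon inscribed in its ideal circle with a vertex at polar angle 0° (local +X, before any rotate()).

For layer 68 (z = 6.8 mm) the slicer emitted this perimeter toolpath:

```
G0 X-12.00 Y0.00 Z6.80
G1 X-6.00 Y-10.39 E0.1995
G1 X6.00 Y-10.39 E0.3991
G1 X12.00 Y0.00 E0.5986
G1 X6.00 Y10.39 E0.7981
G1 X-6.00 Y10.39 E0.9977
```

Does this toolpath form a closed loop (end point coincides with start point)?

Start point (G0): (-12.00, 0.00). End point (last G1): the path does not return to the start — open.

no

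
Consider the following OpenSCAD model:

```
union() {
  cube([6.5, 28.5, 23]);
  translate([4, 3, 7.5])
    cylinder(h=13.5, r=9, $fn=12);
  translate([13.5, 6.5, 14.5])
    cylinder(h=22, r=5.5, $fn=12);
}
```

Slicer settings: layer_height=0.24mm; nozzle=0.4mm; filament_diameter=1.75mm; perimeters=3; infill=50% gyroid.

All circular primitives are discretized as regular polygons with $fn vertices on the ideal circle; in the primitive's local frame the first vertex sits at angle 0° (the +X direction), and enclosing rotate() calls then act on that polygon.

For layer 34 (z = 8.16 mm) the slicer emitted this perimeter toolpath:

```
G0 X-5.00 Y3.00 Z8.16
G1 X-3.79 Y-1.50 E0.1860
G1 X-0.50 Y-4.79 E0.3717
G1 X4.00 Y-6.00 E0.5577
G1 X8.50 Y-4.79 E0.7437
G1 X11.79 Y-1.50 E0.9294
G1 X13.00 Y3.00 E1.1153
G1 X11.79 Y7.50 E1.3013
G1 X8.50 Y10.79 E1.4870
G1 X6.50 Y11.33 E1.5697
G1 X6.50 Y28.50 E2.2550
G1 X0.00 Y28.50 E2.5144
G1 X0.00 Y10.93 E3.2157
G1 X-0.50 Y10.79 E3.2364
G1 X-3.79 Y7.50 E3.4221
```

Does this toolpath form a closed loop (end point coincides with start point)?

no

Start point (G0): (-5.00, 3.00). End point (last G1): the path does not return to the start — open.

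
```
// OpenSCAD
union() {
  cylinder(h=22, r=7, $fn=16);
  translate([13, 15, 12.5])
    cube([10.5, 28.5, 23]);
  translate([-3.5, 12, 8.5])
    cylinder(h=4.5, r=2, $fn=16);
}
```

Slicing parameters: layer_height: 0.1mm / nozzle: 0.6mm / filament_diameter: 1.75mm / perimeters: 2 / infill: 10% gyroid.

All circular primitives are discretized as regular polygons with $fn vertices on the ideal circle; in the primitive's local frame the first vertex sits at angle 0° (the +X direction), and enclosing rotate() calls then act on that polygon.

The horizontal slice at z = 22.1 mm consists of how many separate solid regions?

1

At z = 22.1 mm: the cylinder is absent (z outside [0, 22]); the 10.5×28.5 cube at (13, 15) contributes its full rectangle; the cylinder at (-3.5, 12) is not intersected at this z (z outside [8.5, 13]); Combining (union): only the 10.5×28.5 cube at (13, 15) is present, so the union is just that shape — 1 connected region. The result has 1 disconnected region.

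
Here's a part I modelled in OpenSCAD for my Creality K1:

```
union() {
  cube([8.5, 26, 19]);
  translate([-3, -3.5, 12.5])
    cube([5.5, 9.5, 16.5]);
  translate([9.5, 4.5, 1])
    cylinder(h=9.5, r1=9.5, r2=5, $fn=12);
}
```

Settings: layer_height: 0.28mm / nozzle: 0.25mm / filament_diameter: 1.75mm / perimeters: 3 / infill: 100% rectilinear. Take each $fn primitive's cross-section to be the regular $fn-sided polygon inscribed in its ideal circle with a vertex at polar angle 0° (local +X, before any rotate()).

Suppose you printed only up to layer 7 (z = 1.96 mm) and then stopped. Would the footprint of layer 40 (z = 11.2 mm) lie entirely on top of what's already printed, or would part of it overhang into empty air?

entirely on top

Compare the two slices. At z = 1.96: the 8.5×26 cube contributes its full rectangle (area 221.00 mm²); the cube at (-3, -3.5) is not intersected at this z (z outside [12.5, 29]); the cone at (9.5, 4.5): at t=0.101 of its height the radius interpolates to r₁+(r₂−r₁)t = 9.045, giving a regular 12-gon of that circumradius (area = (12/2)·9.045²·sin(360°/12) = 245.45 mm²); Combining (union): the regions partially overlap — summed areas 466.45 mm² minus the doubly-counted overlap 85.94 mm² gives 380.51 mm² — area = 380.51 mm². At z = 11.2: the cube (footprint 8.5×26) is included at this height (area 221.00 mm²); the cube at (-3, -3.5) does not reach this height (z outside [12.5, 29]); the cone at (9.5, 4.5) does not reach this height (z outside [1, 10.5]); Taking the union: only the 8.5×26 cube is present, so the union is just that shape — area = 221.00 mm². Checking containment: the cross-section at z = 11.2 is a subset of the cross-section at z = 1.96.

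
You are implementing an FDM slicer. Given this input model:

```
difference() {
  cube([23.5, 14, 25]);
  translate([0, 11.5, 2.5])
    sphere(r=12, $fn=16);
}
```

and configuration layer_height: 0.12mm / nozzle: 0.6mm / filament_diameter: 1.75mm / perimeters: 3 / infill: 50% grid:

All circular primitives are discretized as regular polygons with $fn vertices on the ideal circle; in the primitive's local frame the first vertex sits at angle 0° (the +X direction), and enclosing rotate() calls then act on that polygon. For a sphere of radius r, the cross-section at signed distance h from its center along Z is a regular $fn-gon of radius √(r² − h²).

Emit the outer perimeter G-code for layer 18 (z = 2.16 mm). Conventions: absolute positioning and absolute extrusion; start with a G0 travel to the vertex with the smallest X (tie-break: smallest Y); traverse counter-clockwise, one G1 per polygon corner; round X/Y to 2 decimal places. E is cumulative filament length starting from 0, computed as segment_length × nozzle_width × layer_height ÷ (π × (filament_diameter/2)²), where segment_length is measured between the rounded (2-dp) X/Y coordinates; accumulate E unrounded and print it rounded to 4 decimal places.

At z = 2.16 mm: the 23.5×14 cube contributes its full rectangle; the r=12 sphere at (0, 11.5) contributes a regular 16-gon of circumradius √(12²−0.34²) = 11.995; Taking the first minus the rest: starting from the 23.5×14 cube, the r=12 sphere at (0, 11.5) partially overlaps it — only the 138.87 mm² overlap (of its 440.50 mm²) is removed, clipping the outline — 1 connected region. The outline is a single polygon with 8 vertices. Extrusion per mm of travel: 0.6 × 0.12 / (π × 0.875²) = 0.029934. Accumulating E over each segment gives final E = 1.9679.

G0 X2.49 Y0.00 Z2.16
G1 X23.50 Y0.00 E0.6289
G1 X23.50 Y14.00 E1.0480
G1 X11.50 Y14.00 E1.4072
G1 X12.00 Y11.50 E1.4835
G1 X11.08 Y6.91 E1.6237
G1 X8.48 Y3.02 E1.7637
G1 X4.59 Y0.42 E1.9038
G1 X2.49 Y0.00 E1.9679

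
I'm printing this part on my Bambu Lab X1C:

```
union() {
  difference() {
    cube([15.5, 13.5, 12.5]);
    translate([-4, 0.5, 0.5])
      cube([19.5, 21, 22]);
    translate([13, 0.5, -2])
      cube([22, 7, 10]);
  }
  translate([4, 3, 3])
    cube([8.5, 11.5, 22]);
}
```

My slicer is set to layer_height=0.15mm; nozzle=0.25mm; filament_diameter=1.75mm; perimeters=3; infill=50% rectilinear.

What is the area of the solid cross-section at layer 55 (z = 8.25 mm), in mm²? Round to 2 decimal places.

At z = 8.25 mm: the cube (footprint 15.5×13.5) is included at this height (area 209.25 mm²); the cube at (-4, 0.5) is present — its section is the full 19.5×21 rectangle (area 409.50 mm²); the cube at (13, 0.5) does not reach this height (z outside [-2, 8]); Subtracting the remaining from the first: starting from the 15.5×13.5 cube (209.25 mm²), the 19.5×21 cube at (-4, 0.5) partially overlaps it — only the 201.50 mm² overlap (of its 409.50 mm²) is removed, clipping the outline — area = 7.75 mm²; the cube at (4, 3) is present — its section is the full 8.5×11.5 rectangle (area 97.75 mm²); Merging all regions: the 2 present regions are separate (no shared area or edge), so areas and boundary lengths simply add and each stays a separate island — area = 105.50 mm². Overall, the cross-section has 2 separate islands. Net area = 105.50 mm².

105.50 mm²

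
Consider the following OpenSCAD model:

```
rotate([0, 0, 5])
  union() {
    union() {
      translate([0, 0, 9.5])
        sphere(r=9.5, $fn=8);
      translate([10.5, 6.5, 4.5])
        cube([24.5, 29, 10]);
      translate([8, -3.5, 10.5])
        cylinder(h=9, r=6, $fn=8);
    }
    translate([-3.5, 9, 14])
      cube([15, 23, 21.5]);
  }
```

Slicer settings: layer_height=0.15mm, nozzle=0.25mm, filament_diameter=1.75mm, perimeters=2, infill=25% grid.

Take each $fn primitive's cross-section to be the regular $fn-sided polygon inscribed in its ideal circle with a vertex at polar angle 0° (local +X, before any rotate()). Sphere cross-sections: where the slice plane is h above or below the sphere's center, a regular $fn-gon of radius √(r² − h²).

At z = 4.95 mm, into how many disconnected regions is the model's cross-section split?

At z = 4.95 mm: the r=9.5 sphere contributes a regular 8-gon of circumradius √(9.5²−4.55²) = 8.340; the cube at (10.5, 6.5) is present — its section is the full 24.5×29 rectangle; the cylinder at (8, -3.5) does not reach this height (z outside [10.5, 19.5]); Combining (union): the 2 present regions are separate (no shared area or edge), so areas and boundary lengths simply add and each stays a separate island — 2 connected regions; the cube at (-3.5, 9) is not intersected at this z (z outside [14, 35.5]); Merging all regions: only the result so far is present, so the union is just that shape — 2 connected regions; (rotated 5° about Z; rotation is an isometry so areas/perimeters/island counts are preserved). The result has 2 disconnected regions.

2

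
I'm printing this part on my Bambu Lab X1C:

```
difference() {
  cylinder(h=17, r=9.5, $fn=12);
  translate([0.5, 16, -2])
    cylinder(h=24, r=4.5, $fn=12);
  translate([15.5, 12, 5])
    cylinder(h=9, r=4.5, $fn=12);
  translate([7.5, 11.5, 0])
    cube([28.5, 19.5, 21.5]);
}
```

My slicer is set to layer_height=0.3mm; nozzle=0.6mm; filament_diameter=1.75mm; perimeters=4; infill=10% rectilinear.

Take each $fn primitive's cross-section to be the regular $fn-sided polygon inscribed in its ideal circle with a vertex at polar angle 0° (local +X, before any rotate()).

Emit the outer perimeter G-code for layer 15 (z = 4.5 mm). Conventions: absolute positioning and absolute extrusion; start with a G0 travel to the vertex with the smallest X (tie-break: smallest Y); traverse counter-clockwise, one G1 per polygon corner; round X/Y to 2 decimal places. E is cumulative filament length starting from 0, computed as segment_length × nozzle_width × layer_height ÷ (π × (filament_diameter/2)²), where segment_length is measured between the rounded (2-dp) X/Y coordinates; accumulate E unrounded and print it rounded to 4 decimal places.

At z = 4.5 mm: the r=9.5 cylinder gives a regular 12-gon of circumradius 9.5 (constant along its height); the cylinder at (0.5, 16): section is a regular 12-gon, circumradius r=4.5; the cylinder at (15.5, 12) is absent (z outside [5, 14]); the 28.5×19.5 cube at (7.5, 11.5) contributes its full rectangle; Subtracting the remaining from the first: starting from the r=9.5 cylinder, the r=4.5 cylinder at (0.5, 16) misses the remaining region (no effect); the 28.5×19.5 cube at (7.5, 11.5) misses the remaining region (no effect) — 1 connected region. The outline is a single polygon with 12 vertices. Extrusion per mm of travel: 0.6 × 0.3 / (π × 0.875²) = 0.074835. Accumulating E over each segment gives final E = 4.4168.

G0 X-9.50 Y0.00 Z4.50
G1 X-8.23 Y-4.75 E0.3680
G1 X-4.75 Y-8.23 E0.7363
G1 X0.00 Y-9.50 E1.1042
G1 X4.75 Y-8.23 E1.4722
G1 X8.23 Y-4.75 E1.8405
G1 X9.50 Y0.00 E2.2084
G1 X8.23 Y4.75 E2.5764
G1 X4.75 Y8.23 E2.9447
G1 X0.00 Y9.50 E3.3126
G1 X-4.75 Y8.23 E3.6806
G1 X-8.23 Y4.75 E4.0489
G1 X-9.50 Y0.00 E4.4168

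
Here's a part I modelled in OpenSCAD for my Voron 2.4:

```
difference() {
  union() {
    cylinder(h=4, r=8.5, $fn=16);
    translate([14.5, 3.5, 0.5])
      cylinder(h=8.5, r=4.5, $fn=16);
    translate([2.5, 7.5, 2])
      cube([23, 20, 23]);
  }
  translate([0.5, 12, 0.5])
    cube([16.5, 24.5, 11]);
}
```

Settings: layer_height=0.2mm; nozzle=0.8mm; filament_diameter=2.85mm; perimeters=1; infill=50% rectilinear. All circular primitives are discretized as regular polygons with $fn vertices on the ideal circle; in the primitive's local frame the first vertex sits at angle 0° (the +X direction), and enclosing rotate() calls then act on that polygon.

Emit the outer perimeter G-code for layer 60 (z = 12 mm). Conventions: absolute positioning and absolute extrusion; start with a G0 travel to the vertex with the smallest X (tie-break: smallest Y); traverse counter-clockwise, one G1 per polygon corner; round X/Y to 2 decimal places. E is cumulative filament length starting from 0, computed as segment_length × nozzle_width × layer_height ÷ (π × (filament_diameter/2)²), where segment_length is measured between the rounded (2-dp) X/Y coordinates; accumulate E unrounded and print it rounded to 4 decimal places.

G0 X2.50 Y7.50 Z12.00
G1 X25.50 Y7.50 E0.5769
G1 X25.50 Y27.50 E1.0785
G1 X2.50 Y27.50 E1.6553
G1 X2.50 Y7.50 E2.1569

At z = 12 mm: the cylinder is not intersected at this z (z outside [0, 4]); the cylinder at (14.5, 3.5) is absent (z outside [0.5, 9]); the 23×20 cube at (2.5, 7.5) contributes its full rectangle; Merging all regions: only the 23×20 cube at (2.5, 7.5) is present, so the union is just that shape — 1 connected region; the cube at (0.5, 12) is not intersected at this z (z outside [0.5, 11.5]); Subtracting the remaining from the first: none of the subtracted shapes is present at this height, so that combined region is unchanged — 1 connected region. The outline is a single polygon with 4 vertices. Extrusion per mm of travel: 0.8 × 0.2 / (π × 1.425²) = 0.025081. Accumulating E over each segment gives final E = 2.1569.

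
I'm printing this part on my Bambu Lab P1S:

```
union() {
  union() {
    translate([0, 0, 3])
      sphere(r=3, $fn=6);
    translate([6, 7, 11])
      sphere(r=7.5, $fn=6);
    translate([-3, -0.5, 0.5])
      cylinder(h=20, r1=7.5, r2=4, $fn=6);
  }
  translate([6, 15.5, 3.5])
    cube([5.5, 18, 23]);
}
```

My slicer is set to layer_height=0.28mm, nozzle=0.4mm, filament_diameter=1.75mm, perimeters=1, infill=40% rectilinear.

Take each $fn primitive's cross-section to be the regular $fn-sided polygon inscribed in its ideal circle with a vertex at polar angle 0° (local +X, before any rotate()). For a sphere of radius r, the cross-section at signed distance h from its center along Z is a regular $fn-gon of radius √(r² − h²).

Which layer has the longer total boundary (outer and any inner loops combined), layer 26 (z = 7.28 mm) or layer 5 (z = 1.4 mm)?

Layer 26 (z = 7.28): the sphere is absent (|z−center|=4.280 > r=3); the sphere at (6, 7): section is a regular 6-gon, circumradius = √(r²−h²) = √(7.5²−3.72²) = 6.512 (perimeter = 2·6·6.512·sin(180°/6) = 39.07 mm); the cone at (-3, -0.5) (r1=7.5→r2=4) has section circumradius 6.313 here — a regular 6-gon (perimeter = 2·6·6.313·sin(180°/6) = 37.88 mm); Combining (union): the 2 present regions are separate (no shared area or edge), so areas and boundary lengths simply add and each stays a separate island — boundary = 76.96 mm; the cube at (6, 15.5) (footprint 5.5×18) is included at this height (perimeter 47.00 mm); Taking the union: the 2 present regions are separate (no shared area or edge), so areas and boundary lengths simply add and each stays a separate island — boundary = 123.96 mm. So its perimeter = 123.96 mm. Layer 5 (z = 1.4): the r=3 sphere contributes a regular 6-gon of circumradius √(3²−1.6²) = 2.538 (perimeter = 2·6·2.538·sin(180°/6) = 15.23 mm); the sphere at (6, 7) does not reach this height (|z−center|=9.600 > r=7.5); the cone at (-3, -0.5): at t=0.045 of its height the radius interpolates to r₁+(r₂−r₁)t = 7.343, giving a regular 6-gon of that circumradius (perimeter = 2·6·7.343·sin(180°/6) = 44.05 mm); Merging all regions: the r=3 sphere lies entirely inside the cone at (-3, -0.5), so the union is just the cone at (-3, -0.5) — boundary = 44.06 mm; the cube at (6, 15.5) is not intersected at this z (z outside [3.5, 26.5]); Merging all regions: only that combined region is present, so the union is just that shape — boundary = 44.06 mm. So its perimeter = 44.06 mm. Layer 26 is larger (123.96 vs 44.06 mm).

layer 26 (z = 7.28 mm)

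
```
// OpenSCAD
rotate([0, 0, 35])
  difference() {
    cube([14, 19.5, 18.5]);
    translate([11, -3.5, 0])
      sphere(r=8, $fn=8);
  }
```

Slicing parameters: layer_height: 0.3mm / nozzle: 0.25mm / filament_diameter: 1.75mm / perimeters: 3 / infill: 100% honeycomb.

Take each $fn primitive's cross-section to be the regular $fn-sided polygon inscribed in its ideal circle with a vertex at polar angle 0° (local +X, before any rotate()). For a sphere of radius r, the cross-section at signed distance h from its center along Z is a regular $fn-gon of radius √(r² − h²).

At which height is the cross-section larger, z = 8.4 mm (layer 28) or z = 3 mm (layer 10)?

Layer 28 (z = 8.4): the cube (footprint 14×19.5) is included at this height (area 273.00 mm²); the sphere at (11, -3.5) is absent (|z−center|=8.400 > r=8); Taking the first minus the rest: none of the subtracted shapes is present at this height, so the 14×19.5 cube is unchanged — area = 273.00 mm²; (whole slice rotated 35° about Z — lengths, areas and connectivity unchanged). So its area = 273.00 mm². Layer 10 (z = 3): the 14×19.5 cube contributes its full rectangle (area 273.00 mm²); the r=8 sphere at (11, -3.5) slices to a regular 8-gon of circumradius 7.416 (√(r²−h²) with h=3 from center) (area = (8/2)·7.416²·sin(360°/8) = 155.56 mm²); Subtracting the remaining from the first: starting from the 14×19.5 cube (273.00 mm²), the r=8 sphere at (11, -3.5) partially overlaps it — only the 25.36 mm² overlap (of its 155.56 mm²) is removed, clipping the outline — area = 247.64 mm²; (rotated 35° about Z; rotation is an isometry so areas/perimeters/island counts are preserved). So its area = 247.64 mm². Layer 28 is larger (273.00 vs 247.64 mm²).

layer 28 (z = 8.4 mm)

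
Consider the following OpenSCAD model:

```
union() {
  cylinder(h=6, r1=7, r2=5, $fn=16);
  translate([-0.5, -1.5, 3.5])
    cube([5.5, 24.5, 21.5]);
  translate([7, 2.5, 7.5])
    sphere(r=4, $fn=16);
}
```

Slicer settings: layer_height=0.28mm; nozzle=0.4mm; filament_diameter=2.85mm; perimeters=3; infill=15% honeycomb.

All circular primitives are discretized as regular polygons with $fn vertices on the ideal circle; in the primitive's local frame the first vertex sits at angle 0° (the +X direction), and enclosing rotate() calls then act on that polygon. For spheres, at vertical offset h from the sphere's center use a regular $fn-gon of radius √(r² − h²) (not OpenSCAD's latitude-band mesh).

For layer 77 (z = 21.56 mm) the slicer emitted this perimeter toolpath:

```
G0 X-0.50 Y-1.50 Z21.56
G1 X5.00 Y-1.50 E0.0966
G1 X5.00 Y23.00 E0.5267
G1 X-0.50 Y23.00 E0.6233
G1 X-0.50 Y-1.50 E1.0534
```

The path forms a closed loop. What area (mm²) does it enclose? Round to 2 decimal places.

134.75 mm²

Apply the shoelace formula to the sequence of (X, Y) vertices; enclosed area = 134.75 mm².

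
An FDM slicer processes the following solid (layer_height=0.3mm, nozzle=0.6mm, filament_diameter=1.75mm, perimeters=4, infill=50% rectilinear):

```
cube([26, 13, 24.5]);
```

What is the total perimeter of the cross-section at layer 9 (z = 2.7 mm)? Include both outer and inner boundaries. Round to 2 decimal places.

78.00 mm

At z = 2.7 mm: the cube (footprint 26×13) is included at this height (perimeter 78.00 mm). Overall, the cross-section is a single solid region. Total boundary length (outer) = 78.00 mm.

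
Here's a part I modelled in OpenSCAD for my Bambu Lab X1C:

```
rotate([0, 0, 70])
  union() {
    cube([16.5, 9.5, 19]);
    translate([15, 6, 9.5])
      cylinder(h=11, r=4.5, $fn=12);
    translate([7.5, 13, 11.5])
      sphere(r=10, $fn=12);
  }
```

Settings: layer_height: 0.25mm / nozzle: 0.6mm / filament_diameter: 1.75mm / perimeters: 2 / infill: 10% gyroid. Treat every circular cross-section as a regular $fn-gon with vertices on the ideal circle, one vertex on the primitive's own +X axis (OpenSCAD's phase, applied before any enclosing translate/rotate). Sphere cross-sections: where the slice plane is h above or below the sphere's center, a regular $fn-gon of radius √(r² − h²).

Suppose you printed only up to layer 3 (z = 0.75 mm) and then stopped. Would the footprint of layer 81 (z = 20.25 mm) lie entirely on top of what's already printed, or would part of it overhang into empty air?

part overhangs

Compare the two slices. At z = 0.75: the cube (footprint 16.5×9.5) is included at this height (area 156.75 mm²); the cylinder at (15, 6) does not reach this height (z outside [9.5, 20.5]); the sphere at (7.5, 13) does not reach this height (|z−center|=10.750 > r=10); Taking the union: only the 16.5×9.5 cube is present, so the union is just that shape — area = 156.75 mm²; (whole slice rotated 70° about Z — lengths, areas and connectivity unchanged). At z = 20.25: the cube does not reach this height (z outside [0, 19]); the cylinder at (15, 6): section is a regular 12-gon, circumradius r=4.5 (area = (12/2)·4.500²·sin(360°/12) = 60.75 mm²); the r=10 sphere at (7.5, 13) slices to a regular 12-gon of circumradius 4.841 (√(r²−h²) with h=8.75 from center) (area = (12/2)·4.841²·sin(360°/12) = 70.31 mm²); Combining (union): the 2 present regions are separate (no shared area or edge), so areas and boundary lengths simply add and each stays a separate island — area = 131.06 mm²; (whole slice rotated 70° about Z — lengths, areas and connectivity unchanged). Checking containment: at z = 20.25 the cross-section extends beyond the z = 0.75 cross-section by about 85.24 mm².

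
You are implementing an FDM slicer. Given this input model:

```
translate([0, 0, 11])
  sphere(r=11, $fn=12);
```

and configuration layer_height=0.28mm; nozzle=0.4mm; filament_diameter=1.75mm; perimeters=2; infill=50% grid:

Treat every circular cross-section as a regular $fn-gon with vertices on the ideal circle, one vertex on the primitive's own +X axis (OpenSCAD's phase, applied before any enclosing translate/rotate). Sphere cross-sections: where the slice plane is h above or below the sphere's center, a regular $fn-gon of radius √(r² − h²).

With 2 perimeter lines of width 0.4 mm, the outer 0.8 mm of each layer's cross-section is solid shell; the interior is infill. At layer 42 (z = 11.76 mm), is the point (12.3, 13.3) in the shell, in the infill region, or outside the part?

outside

At z = 11.76 mm: the r=11 sphere slices to a regular 12-gon of circumradius 10.974 (√(r²−h²) with h=0.76 from center). Overall, the cross-section is a single solid region. The nearest boundary edge runs (9.50, 5.49)→(5.49, 9.50); distance from the point to it = 7.50 mm. The point is not inside any of the regions above, so it lies outside the cross-section (7.50 mm from the nearest boundary).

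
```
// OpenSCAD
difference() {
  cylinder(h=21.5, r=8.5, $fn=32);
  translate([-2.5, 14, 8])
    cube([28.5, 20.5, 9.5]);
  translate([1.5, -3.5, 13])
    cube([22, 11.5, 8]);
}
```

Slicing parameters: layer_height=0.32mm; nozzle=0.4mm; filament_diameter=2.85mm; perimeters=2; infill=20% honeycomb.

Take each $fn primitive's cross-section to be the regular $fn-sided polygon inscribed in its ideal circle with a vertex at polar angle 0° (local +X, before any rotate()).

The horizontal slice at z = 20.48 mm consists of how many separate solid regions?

1

At z = 20.48 mm: the r=8.5 cylinder contributes a regular 32-gon of circumradius 8.5; the cube at (-2.5, 14) does not reach this height (z outside [8, 17.5]); the cube at (1.5, -3.5) (footprint 22×11.5) is included at this height; Taking the first minus the rest: starting from the r=8.5 cylinder, the 22×11.5 cube at (1.5, -3.5) partially overlaps it — only the 67.04 mm² overlap (of its 253.00 mm²) is removed, clipping the outline — 1 connected region. The result has 1 disconnected region.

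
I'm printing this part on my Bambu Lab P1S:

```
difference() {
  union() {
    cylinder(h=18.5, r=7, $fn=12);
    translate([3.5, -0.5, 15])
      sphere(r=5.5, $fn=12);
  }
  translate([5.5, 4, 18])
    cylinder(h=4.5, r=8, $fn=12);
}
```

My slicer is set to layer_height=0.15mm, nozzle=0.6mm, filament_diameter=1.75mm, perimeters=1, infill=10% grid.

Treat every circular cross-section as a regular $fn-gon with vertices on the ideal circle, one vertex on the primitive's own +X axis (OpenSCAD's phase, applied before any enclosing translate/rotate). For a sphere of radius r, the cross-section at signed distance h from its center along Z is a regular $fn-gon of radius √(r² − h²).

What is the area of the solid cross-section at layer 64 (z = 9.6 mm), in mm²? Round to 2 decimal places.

At z = 9.6 mm: the r=7 cylinder contributes a regular 12-gon of circumradius 7 (area = (12/2)·7.000²·sin(360°/12) = 147.00 mm²); the r=5.5 sphere at (3.5, -0.5) slices to a regular 12-gon of circumradius 1.044 (√(r²−h²) with h=5.4 from center) (area = (12/2)·1.044²·sin(360°/12) = 3.27 mm²); Merging all regions: the r=5.5 sphere at (3.5, -0.5) lies entirely inside the r=7 cylinder, so the union is just the r=7 cylinder — area = 147.00 mm²; the cylinder at (5.5, 4) does not reach this height (z outside [18, 22.5]); After the difference (first − rest): none of the subtracted shapes is present at this height, so the result so far is unchanged — area = 147.00 mm². Overall, the cross-section is a single solid region. Net area = 147.00 mm².

147.00 mm²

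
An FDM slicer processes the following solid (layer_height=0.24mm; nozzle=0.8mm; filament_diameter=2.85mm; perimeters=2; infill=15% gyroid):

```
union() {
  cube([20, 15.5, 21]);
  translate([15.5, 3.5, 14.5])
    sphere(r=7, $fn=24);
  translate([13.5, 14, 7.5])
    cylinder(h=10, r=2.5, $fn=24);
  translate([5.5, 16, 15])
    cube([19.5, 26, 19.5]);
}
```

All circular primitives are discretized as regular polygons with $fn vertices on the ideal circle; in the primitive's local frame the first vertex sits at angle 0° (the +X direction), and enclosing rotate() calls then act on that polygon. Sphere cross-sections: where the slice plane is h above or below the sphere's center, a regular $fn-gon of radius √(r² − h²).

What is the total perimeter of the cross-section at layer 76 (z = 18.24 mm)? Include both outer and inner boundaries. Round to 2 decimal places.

164.40 mm

At z = 18.24 mm: the cube is present — its section is the full 20×15.5 rectangle (perimeter 71.00 mm); the r=7 sphere at (15.5, 3.5) contributes a regular 24-gon of circumradius √(7²−3.74²) = 5.917 (perimeter = 2·24·5.917·sin(180°/24) = 37.07 mm); the cylinder at (13.5, 14) is not intersected at this z (z outside [7.5, 17.5]); the 19.5×26 cube at (5.5, 16) contributes its full rectangle (perimeter 91.00 mm); Merging all regions: the regions partially overlap (shared area 85.84 mm²), so the edge portions inside another operand are dropped and the merged outline is re-measured after clipping — boundary = 164.40 mm. Overall, the cross-section has 2 separate islands. Total boundary length (outer) = 164.40 mm.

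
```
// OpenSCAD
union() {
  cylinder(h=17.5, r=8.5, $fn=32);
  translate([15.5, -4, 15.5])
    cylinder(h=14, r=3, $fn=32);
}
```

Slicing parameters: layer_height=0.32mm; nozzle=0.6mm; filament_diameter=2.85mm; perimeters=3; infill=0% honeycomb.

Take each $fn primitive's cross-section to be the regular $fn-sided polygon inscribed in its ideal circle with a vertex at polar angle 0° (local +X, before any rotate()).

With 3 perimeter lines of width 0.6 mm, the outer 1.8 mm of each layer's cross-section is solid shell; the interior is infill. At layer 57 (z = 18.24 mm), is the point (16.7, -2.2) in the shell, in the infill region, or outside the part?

At z = 18.24 mm: the cylinder does not reach this height (z outside [0, 17.5]); the cylinder at (15.5, -4): section is a regular 32-gon, circumradius r=3; Taking the union: only the r=3 cylinder at (15.5, -4) is present, so the union is just that shape — 1 connected region. Overall, the cross-section is a single solid region. The nearest boundary edge runs (17.17, -1.51)→(16.65, -1.23); distance from the point to it = 0.83 mm. The point is inside the cross-section, 0.83 mm from the nearest boundary — within the 1.8 mm shell band (3 × 0.6).

shell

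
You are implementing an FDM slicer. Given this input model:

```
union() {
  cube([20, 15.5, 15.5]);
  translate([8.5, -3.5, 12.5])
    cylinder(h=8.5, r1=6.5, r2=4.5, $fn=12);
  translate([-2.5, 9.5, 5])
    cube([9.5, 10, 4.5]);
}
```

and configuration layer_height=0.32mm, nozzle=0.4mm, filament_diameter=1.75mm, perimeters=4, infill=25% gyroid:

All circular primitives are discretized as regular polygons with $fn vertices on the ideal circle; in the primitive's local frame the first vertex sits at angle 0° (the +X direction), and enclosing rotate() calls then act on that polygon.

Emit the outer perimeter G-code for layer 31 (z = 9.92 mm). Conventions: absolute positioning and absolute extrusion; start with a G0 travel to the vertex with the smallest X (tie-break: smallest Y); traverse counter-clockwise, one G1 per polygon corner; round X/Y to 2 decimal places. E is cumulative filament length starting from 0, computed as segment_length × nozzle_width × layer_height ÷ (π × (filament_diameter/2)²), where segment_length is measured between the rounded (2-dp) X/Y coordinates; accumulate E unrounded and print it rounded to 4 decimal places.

At z = 9.92 mm: the 20×15.5 cube contributes its full rectangle; the cone at (8.5, -3.5) is not intersected at this z (z outside [12.5, 21]); the cube at (-2.5, 9.5) does not reach this height (z outside [5, 9.5]); Taking the union: only the 20×15.5 cube is present, so the union is just that shape — 1 connected region. The outline is a single polygon with 4 vertices. Extrusion per mm of travel: 0.4 × 0.32 / (π × 0.875²) = 0.053216. Accumulating E over each segment gives final E = 3.7784.

G0 X0.00 Y0.00 Z9.92
G1 X20.00 Y0.00 E1.0643
G1 X20.00 Y15.50 E1.8892
G1 X0.00 Y15.50 E2.9535
G1 X0.00 Y0.00 E3.7784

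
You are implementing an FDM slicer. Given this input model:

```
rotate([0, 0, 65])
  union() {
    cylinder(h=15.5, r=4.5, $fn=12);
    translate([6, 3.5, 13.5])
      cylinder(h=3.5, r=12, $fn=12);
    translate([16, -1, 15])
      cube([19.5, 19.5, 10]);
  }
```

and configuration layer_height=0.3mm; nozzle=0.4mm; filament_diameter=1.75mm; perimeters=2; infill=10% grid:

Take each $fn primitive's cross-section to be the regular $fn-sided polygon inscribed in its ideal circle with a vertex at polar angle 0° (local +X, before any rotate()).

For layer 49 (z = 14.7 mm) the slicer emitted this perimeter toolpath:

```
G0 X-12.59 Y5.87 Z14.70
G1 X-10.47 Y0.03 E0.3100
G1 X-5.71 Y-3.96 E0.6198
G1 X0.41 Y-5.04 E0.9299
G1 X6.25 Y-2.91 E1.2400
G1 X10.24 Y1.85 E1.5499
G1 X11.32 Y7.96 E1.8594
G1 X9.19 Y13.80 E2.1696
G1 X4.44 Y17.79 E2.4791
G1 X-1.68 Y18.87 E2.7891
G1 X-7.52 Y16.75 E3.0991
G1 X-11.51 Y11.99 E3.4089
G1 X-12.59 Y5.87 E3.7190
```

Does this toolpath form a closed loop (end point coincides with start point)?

Start point (G0): (-12.59, 5.87). End point (last G1): the path returns to the start — closed.

yes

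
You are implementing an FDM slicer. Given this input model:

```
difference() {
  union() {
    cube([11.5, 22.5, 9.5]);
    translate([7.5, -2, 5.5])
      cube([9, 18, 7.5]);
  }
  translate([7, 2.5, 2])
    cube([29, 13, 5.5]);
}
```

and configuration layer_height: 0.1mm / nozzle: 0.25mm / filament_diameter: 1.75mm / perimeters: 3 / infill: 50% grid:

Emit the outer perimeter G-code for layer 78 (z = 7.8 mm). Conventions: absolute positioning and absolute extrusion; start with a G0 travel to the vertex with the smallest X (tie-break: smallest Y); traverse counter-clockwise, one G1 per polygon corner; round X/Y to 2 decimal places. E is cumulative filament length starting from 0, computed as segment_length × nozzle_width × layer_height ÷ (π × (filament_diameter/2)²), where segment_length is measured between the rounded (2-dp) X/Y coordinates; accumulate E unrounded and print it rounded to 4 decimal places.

G0 X0.00 Y0.00 Z7.80
G1 X7.50 Y0.00 E0.0780
G1 X7.50 Y-2.00 E0.0987
G1 X16.50 Y-2.00 E0.1923
G1 X16.50 Y16.00 E0.3794
G1 X11.50 Y16.00 E0.4313
G1 X11.50 Y22.50 E0.4989
G1 X0.00 Y22.50 E0.6184
G1 X0.00 Y0.00 E0.8523

At z = 7.8 mm: the 11.5×22.5 cube contributes its full rectangle; the 9×18 cube at (7.5, -2) contributes its full rectangle; Merging all regions: the regions partially overlap (shared area 64.00 mm²), so overlapping operands fuse into one piece — 1 connected region; the cube at (7, 2.5) is not intersected at this z (z outside [2, 7.5]); Subtracting the remaining from the first: none of the subtracted shapes is present at this height, so the result so far is unchanged — 1 connected region. The outline is a single polygon with 8 vertices. Extrusion per mm of travel: 0.25 × 0.1 / (π × 0.875²) = 0.010394. Accumulating E over each segment gives final E = 0.8523.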